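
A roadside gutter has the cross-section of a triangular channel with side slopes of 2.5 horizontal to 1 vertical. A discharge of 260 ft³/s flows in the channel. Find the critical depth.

At critical depth, Q² T / (g A³) = 1, i.e. A³/T = Q²/g = 260²/32.2 = 2099.
Trying y = 3.15 ft: A³/T = 969.2 — short.
Trying y = 4.34 ft: A³/T = 4812 — over.
Trying y = 3.68 ft: A³/T = 2109 — close enough.

y_c = 3.68 ft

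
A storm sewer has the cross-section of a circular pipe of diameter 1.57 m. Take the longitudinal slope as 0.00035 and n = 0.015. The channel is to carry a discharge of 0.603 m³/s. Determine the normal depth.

y_n = 0.753 m

Manning's equation rearranged: A R^(2/3) = nQ / (1·√S) = 0.015 × 0.603 / (√0.00035) = 0.4835.
Trying y = 0.538 m: A R^(2/3) = 0.2622 — short.
Trying y = 0.842 m: A R^(2/3) = 0.5834 — over.
Trying y = 0.753 m: A R^(2/3) = 0.4832 — ≈ 0.4835.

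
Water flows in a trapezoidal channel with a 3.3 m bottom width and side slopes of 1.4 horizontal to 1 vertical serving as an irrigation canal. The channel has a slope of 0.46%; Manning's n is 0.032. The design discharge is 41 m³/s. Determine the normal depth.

y_n = 2.37 m

Manning's equation rearranged: A R^(2/3) = nQ / (1·√S) = 0.032 × 41 / (√0.0046) = 19.34.
At y = 1.9 m: A R^(2/3) = 12.44 — too small.
At y = 2.63 m: A R^(2/3) = 23.92 — too large.
At y = 2.37 m: A R^(2/3) = 19.34 — close enough.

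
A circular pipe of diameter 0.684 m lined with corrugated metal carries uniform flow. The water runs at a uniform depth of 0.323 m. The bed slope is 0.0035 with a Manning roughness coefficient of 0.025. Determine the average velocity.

V = 0.711 m/s

For a circular section of diameter D = 0.684 m at depth y = 0.323 m, the central angle is θ = 2 arccos(1 − 2y/D) = 3.03 rad. Then A = (D²/8)(θ − sin θ) = 0.1707 m² and P = Dθ/2 = 1.036 m.
Hydraulic radius R = A/P = 0.1707/1.036 = 0.1647 m.
From Manning's equation, V = (1/n) R^(2/3) S^(1/2) = (1/0.025) × 0.1647^(2/3) × 0.0035^(1/2) = 0.711 m/s.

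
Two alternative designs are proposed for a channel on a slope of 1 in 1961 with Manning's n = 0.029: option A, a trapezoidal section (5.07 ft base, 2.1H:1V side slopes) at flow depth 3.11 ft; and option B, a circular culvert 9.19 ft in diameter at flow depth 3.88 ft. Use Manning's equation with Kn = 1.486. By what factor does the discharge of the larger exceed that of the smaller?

1.26

Channel A: With bottom width b = 5.07 ft and side slope z = 2.1: A = (b + zy)y = (5.07 + 2.1×3.11)×3.11 = 36.08 ft²; P = b + 2y√(1+z²) = 5.07 + 2×3.11×2.326 = 19.54 ft. Hydraulic radius R = A/P = 36.08/19.54 = 1.847 ft. Q_A = (1.486/0.029)·36.08·1.847^(2/3)·√0.0005099 = 62.84 ft³/s.
Channel B: For a circular section of diameter D = 9.19 ft at depth y = 3.88 ft, the central angle is θ = 2 arccos(1 − 2y/D) = 2.829 rad. Then A = (D²/8)(θ − sin θ) = 26.62 ft² and P = Dθ/2 = 13 ft. Hydraulic radius R = A/P = 26.62/13 = 2.048 ft. Q_B = (1.486/0.029)·26.62·2.048^(2/3)·√0.0005099 = 49.68 ft³/s.
The larger discharge is 62.84 ft³/s and the smaller is 49.68 ft³/s; the ratio is 1.26.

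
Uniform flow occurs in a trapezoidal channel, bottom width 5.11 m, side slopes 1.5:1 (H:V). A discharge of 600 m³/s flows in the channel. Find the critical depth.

y_c = 6.5 m

At critical depth, Q² T / (g A³) = 1, i.e. A³/T = Q²/g = 600²/9.81 = 36700.
Trying y = 7.27 m: A³/T = 58630 — too large.
Trying y = 5.72 m: A³/T = 21560 — too small.
Trying y = 6.5 m: A³/T = 36620 — ≈ 36700.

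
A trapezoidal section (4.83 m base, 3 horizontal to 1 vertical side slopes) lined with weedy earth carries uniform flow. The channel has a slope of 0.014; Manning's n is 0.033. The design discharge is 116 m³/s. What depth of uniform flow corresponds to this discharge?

y_n = 2.26 m

Manning's equation rearranged: A R^(2/3) = nQ / (1·√S) = 0.033 × 116 / (√0.014) = 32.35.
Trying y = 2.54 m: A R^(2/3) = 41.69 — too large.
Trying y = 1.73 m: A R^(2/3) = 18.46 — too small.
Trying y = 2.26 m: A R^(2/3) = 32.4 — ≈ 32.35.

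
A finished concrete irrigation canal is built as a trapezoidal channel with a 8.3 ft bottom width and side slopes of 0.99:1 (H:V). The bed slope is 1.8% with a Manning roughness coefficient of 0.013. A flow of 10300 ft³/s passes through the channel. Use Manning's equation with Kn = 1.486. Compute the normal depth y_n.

Manning's equation rearranged: A R^(2/3) = nQ / (1.486·√S) = 0.013 × 10300 / (1.486 × √0.018) = 671.6.
Trying y = 13.1 ft: A R^(2/3) = 937.2 — high.
Trying y = 11.2 ft: A R^(2/3) = 672.7 — matches.

y_n = 11.2 ft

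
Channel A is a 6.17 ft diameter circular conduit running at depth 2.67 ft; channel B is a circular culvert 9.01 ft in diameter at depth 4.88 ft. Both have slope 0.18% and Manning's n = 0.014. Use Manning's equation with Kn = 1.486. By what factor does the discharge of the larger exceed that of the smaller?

4.04

Channel A: For a circular section of diameter D = 6.17 ft at depth y = 2.67 ft, the central angle is θ = 2 arccos(1 − 2y/D) = 2.872 rad. Then A = (D²/8)(θ − sin θ) = 12.4 ft² and P = Dθ/2 = 8.859 ft. Hydraulic radius R = A/P = 12.4/8.859 = 1.399 ft. Q_A = (1.486/0.014)·12.4·1.399^(2/3)·√0.0018 = 69.84 ft³/s.
Channel B: For a circular section of diameter D = 9.01 ft at depth y = 4.88 ft, the central angle is θ = 2 arccos(1 − 2y/D) = 3.308 rad. Then A = (D²/8)(θ − sin θ) = 35.25 ft² and P = Dθ/2 = 14.9 ft. Hydraulic radius R = A/P = 35.25/14.9 = 2.365 ft. Q_B = (1.486/0.014)·35.25·2.365^(2/3)·√0.0018 = 281.8 ft³/s.
The larger discharge is 281.8 ft³/s and the smaller is 69.84 ft³/s; the ratio is 4.04.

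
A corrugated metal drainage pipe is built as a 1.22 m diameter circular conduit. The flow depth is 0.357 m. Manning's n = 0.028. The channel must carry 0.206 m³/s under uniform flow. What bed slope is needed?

For a circular section of diameter D = 1.22 m at depth y = 0.357 m, the central angle is θ = 2 arccos(1 − 2y/D) = 2.286 rad. Then A = (D²/8)(θ − sin θ) = 0.2849 m² and P = Dθ/2 = 1.395 m.
Hydraulic radius R = A/P = 0.2849/1.395 = 0.2043 m.
From Manning's equation, S = [nQ / (1 A R^(2/3))]² = [0.028 × 0.206 / (1 × 0.2849 × 0.2043^(2/3))]² = 0.00341.

S = 0.00341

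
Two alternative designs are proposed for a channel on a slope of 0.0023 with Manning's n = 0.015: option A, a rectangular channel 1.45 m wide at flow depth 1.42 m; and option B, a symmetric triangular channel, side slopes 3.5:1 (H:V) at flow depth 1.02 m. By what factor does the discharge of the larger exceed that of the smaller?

Channel A: Flow area A = b·y = 1.45 × 1.42 = 2.059 m². Wetted perimeter P = b + 2y = 1.45 + 2×1.42 = 4.29 m. Hydraulic radius R = A/P = 2.059/4.29 = 0.48 m. Q_A = (1/0.015)·2.059·0.48^(2/3)·√0.0023 = 4.035 m³/s.
Channel B: For a triangular section with side slope z = 3.5: A = zy² = 3.5×1.02² = 3.641 m²; P = 2y√(1+z²) = 2×1.02×3.64 = 7.426 m. Hydraulic radius R = A/P = 3.641/7.426 = 0.4904 m. Q_B = (1/0.015)·3.641·0.4904^(2/3)·√0.0023 = 7.24 m³/s.
The larger discharge is 7.24 m³/s and the smaller is 4.035 m³/s; the ratio is 1.79.

1.79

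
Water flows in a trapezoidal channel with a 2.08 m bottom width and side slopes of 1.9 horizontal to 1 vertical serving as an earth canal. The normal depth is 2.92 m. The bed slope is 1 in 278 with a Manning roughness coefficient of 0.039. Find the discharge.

Q = 45.4 m³/s

With bottom width b = 2.08 m and side slope z = 1.9: A = (b + zy)y = (2.08 + 1.9×2.92)×2.92 = 22.27 m²; P = b + 2y√(1+z²) = 2.08 + 2×2.92×2.147 = 14.62 m.
Hydraulic radius R = A/P = 22.27/14.62 = 1.524 m.
Manning's equation: Q = (1/n) A R^(2/3) S^(1/2) = (1/0.039) × 22.27 × 1.524^(2/3) × 0.003597^(1/2) = 45.4 m³/s.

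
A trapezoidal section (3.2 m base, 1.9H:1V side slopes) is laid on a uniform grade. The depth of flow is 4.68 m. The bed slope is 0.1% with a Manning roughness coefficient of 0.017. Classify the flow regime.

With bottom width b = 3.2 m and side slope z = 1.9: A = (b + zy)y = (3.2 + 1.9×4.68)×4.68 = 56.59 m²; P = b + 2y√(1+z²) = 3.2 + 2×4.68×2.147 = 23.3 m.
Hydraulic radius R = A/P = 56.59/23.3 = 2.429 m.
V = (1/n) R^(2/3) √S = (1/0.017) × 2.429^(2/3) × √0.001 = 3.361 m/s. Hydraulic depth D_h = A/T = 56.59/20.98 = 2.697 m.
Froude number Fr = V/√(g·D_h) = 3.361/√(9.81×2.697) = 0.654, which is less than 1, so the flow is subcritical.

subcritical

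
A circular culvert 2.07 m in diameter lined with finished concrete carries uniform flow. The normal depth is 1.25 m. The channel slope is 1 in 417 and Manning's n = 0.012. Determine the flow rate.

Q = 6.01 m³/s

For a circular section of diameter D = 2.07 m at depth y = 1.25 m, the central angle is θ = 2 arccos(1 − 2y/D) = 3.56 rad. Then A = (D²/8)(θ − sin θ) = 2.125 m² and P = Dθ/2 = 3.685 m.
Hydraulic radius R = A/P = 2.125/3.685 = 0.5766 m.
Manning's equation: Q = (1/n) A R^(2/3) S^(1/2) = (1/0.012) × 2.125 × 0.5766^(2/3) × 0.002398^(1/2) = 6.01 m³/s.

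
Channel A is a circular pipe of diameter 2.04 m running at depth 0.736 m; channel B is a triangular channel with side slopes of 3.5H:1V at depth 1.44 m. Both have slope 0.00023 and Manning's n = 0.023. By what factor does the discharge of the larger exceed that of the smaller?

9.78

Channel A: For a circular section of diameter D = 2.04 m at depth y = 0.736 m, the central angle is θ = 2 arccos(1 − 2y/D) = 2.577 rad. Then A = (D²/8)(θ − sin θ) = 1.062 m² and P = Dθ/2 = 2.629 m. Hydraulic radius R = A/P = 1.062/2.629 = 0.4042 m. Q_A = (1/0.023)·1.062·0.4042^(2/3)·√0.00023 = 0.383 m³/s.
Channel B: For a triangular section with side slope z = 3.5: A = zy² = 3.5×1.44² = 7.258 m²; P = 2y√(1+z²) = 2×1.44×3.64 = 10.48 m. Hydraulic radius R = A/P = 7.258/10.48 = 0.6923 m. Q_B = (1/0.023)·7.258·0.6923^(2/3)·√0.00023 = 3.745 m³/s.
The larger discharge is 3.745 m³/s and the smaller is 0.383 m³/s; the ratio is 9.78.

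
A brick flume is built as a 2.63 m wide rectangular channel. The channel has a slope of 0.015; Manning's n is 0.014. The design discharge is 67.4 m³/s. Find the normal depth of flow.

Manning's equation rearranged: A R^(2/3) = nQ / (1·√S) = 0.014 × 67.4 / (√0.015) = 7.704.
Trying y = 3.42 m: A R^(2/3) = 8.691 — over.
Trying y = 3.09 m: A R^(2/3) = 7.701 — matches.

y_n = 3.09 m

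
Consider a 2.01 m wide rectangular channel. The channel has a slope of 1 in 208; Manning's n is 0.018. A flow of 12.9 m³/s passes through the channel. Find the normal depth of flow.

Manning's equation rearranged: A R^(2/3) = nQ / (1·√S) = 0.018 × 12.9 / (√0.004808) = 3.349.
Trying y = 2.63 m: A R^(2/3) = 4.275 — high.
Trying y = 1.74 m: A R^(2/3) = 2.589 — low.
Trying y = 2.15 m: A R^(2/3) = 3.358 — matches.

y_n = 2.15 m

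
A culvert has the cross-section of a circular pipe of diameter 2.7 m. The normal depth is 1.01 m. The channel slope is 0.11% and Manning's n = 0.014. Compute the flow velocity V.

For a circular section of diameter D = 2.7 m at depth y = 1.01 m, the central angle is θ = 2 arccos(1 − 2y/D) = 2.632 rad. Then A = (D²/8)(θ − sin θ) = 1.955 m² and P = Dθ/2 = 3.554 m.
Hydraulic radius R = A/P = 1.955/3.554 = 0.55 m.
From Manning's equation, V = (1/n) R^(2/3) S^(1/2) = (1/0.014) × 0.55^(2/3) × 0.0011^(1/2) = 1.59 m/s.

V = 1.59 m/s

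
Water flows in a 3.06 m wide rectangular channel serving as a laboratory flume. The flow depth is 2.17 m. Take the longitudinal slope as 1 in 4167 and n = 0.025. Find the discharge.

Flow area A = b·y = 3.06 × 2.17 = 6.64 m². Wetted perimeter P = b + 2y = 3.06 + 2×2.17 = 7.4 m.
Hydraulic radius R = A/P = 6.64/7.4 = 0.8973 m.
Manning's equation: Q = (1/n) A R^(2/3) S^(1/2) = (1/0.025) × 6.64 × 0.8973^(2/3) × 0.00024^(1/2) = 3.83 m³/s.

Q = 3.83 m³/s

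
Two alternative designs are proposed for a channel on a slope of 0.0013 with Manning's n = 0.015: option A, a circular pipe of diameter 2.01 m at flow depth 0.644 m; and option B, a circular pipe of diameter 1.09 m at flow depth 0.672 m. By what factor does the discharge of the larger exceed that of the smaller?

1.62

Channel A: For a circular section of diameter D = 2.01 m at depth y = 0.644 m, the central angle is θ = 2 arccos(1 − 2y/D) = 2.407 rad. Then A = (D²/8)(θ − sin θ) = 0.8769 m² and P = Dθ/2 = 2.419 m. Hydraulic radius R = A/P = 0.8769/2.419 = 0.3625 m. Q_A = (1/0.015)·0.8769·0.3625^(2/3)·√0.0013 = 1.072 m³/s.
Channel B: For a circular section of diameter D = 1.09 m at depth y = 0.672 m, the central angle is θ = 2 arccos(1 − 2y/D) = 3.612 rad. Then A = (D²/8)(θ − sin θ) = 0.6037 m² and P = Dθ/2 = 1.969 m. Hydraulic radius R = A/P = 0.6037/1.969 = 0.3067 m. Q_B = (1/0.015)·0.6037·0.3067^(2/3)·√0.0013 = 0.66 m³/s.
The larger discharge is 1.072 m³/s and the smaller is 0.66 m³/s; the ratio is 1.62.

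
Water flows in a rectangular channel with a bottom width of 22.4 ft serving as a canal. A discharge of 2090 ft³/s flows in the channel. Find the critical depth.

For a rectangular channel, critical depth y_c = (q²/g)^(1/3) where q = Q/b = 2090/22.4 = 93.3 ft²/s.
So y_c = (93.3²/32.2)^(1/3) = 6.47 ft.

y_c = 6.47 ft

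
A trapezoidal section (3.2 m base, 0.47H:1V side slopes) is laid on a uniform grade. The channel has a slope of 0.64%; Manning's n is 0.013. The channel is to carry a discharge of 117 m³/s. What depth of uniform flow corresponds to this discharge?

y_n = 3.16 m

Manning's equation rearranged: A R^(2/3) = nQ / (1·√S) = 0.013 × 117 / (√0.0064) = 19.01.
At y = 2.36 m: A R^(2/3) = 11.54 — short.
At y = 3.68 m: A R^(2/3) = 24.82 — over.
At y = 3.16 m: A R^(2/3) = 19 — ≈ 19.01.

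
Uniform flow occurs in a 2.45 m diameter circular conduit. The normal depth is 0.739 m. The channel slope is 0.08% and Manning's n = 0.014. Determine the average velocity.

For a circular section of diameter D = 2.45 m at depth y = 0.739 m, the central angle is θ = 2 arccos(1 − 2y/D) = 2.326 rad. Then A = (D²/8)(θ − sin θ) = 1.198 m² and P = Dθ/2 = 2.849 m.
Hydraulic radius R = A/P = 1.198/2.849 = 0.4207 m.
From Manning's equation, V = (1/n) R^(2/3) S^(1/2) = (1/0.014) × 0.4207^(2/3) × 0.0008^(1/2) = 1.13 m/s.

V = 1.13 m/s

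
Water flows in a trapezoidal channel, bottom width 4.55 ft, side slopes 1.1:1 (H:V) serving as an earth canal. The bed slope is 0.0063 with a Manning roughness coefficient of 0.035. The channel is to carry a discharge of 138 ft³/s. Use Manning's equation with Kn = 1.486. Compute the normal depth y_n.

y_n = 3.29 ft

Manning's equation rearranged: A R^(2/3) = nQ / (1.486·√S) = 0.035 × 138 / (1.486 × √0.0063) = 40.95.
Trying y = 3.82 ft: A R^(2/3) = 54.85 — high.
Trying y = 2.34 ft: A R^(2/3) = 21.34 — low.
Trying y = 3.29 ft: A R^(2/3) = 40.87 — matches.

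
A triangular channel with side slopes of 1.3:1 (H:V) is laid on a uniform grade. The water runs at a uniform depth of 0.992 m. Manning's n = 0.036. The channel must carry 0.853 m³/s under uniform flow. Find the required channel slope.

S = 0.002

For a triangular section with side slope z = 1.3: A = zy² = 1.3×0.992² = 1.279 m²; P = 2y√(1+z²) = 2×0.992×1.64 = 3.254 m.
Hydraulic radius R = A/P = 1.279/3.254 = 0.3931 m.
From Manning's equation, S = [nQ / (1 A R^(2/3))]² = [0.036 × 0.853 / (1 × 1.279 × 0.3931^(2/3))]² = 0.002.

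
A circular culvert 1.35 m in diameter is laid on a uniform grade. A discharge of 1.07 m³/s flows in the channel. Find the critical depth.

y_c = 0.541 m

At critical depth, Q² T / (g A³) = 1, i.e. A³/T = Q²/g = 1.07²/9.81 = 0.1167.
At y = 0.675 m: A³/T = 0.2715 — too large.
At y = 0.48 m: A³/T = 0.07344 — too small.
At y = 0.541 m: A³/T = 0.1164 — close enough.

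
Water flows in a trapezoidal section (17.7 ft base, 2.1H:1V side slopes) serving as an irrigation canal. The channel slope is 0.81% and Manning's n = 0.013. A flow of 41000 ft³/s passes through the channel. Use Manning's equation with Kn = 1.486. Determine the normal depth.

Manning's equation rearranged: A R^(2/3) = nQ / (1.486·√S) = 0.013 × 41000 / (1.486 × √0.0081) = 3985.
Try y = 21.2 ft: A R^(2/3) = 6658 — over.
Try y = 16.9 ft: A R^(2/3) = 3985 — close enough.

y_n = 16.9 ft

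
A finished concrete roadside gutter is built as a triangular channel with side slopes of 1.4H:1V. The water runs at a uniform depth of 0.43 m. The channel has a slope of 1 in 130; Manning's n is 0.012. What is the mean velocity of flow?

V = 2.29 m/s

For a triangular section with side slope z = 1.4: A = zy² = 1.4×0.43² = 0.2589 m²; P = 2y√(1+z²) = 2×0.43×1.72 = 1.48 m.
Hydraulic radius R = A/P = 0.2589/1.48 = 0.175 m.
From Manning's equation, V = (1/n) R^(2/3) S^(1/2) = (1/0.012) × 0.175^(2/3) × 0.007692^(1/2) = 2.29 m/s.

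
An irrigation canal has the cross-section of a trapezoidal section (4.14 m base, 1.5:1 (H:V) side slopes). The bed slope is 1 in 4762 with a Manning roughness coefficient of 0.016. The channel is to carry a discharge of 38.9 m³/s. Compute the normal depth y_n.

Manning's equation rearranged: A R^(2/3) = nQ / (1·√S) = 0.016 × 38.9 / (√0.00021) = 42.95.
Trying y = 2.4 m: A R^(2/3) = 23.82 — too small.
Trying y = 3.21 m: A R^(2/3) = 43 — close enough.

y_n = 3.21 m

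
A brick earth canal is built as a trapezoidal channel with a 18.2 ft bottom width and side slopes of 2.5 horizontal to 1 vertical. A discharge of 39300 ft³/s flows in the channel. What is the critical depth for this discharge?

y_c = 24 ft

At critical depth, Q² T / (g A³) = 1, i.e. A³/T = Q²/g = 39300²/32.2 = 47970000.
Trying y = 19.7 ft: A³/T = 20100000 — short.
Trying y = 29.3 ft: A³/T = 116800000 — over.
Trying y = 24 ft: A³/T = 47840000 — matches.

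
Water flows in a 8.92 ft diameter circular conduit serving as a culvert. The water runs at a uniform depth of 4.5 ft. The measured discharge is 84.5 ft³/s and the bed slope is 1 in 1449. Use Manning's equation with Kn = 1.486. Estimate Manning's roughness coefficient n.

For a circular section of diameter D = 8.92 ft at depth y = 4.5 ft, the central angle is θ = 2 arccos(1 − 2y/D) = 3.16 rad. Then A = (D²/8)(θ − sin θ) = 31.6 ft² and P = Dθ/2 = 14.09 ft.
Hydraulic radius R = A/P = 31.6/14.09 = 2.243 ft.
Rearranging Manning's equation: n = (1.486/Q) A R^(2/3) S^(1/2) = (1.486/84.5) × 31.6 × 2.243^(2/3) × √0.0006901 = 0.025.

n = 0.025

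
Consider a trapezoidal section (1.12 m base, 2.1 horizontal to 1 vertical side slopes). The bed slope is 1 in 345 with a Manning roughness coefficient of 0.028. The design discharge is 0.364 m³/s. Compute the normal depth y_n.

Manning's equation rearranged: A R^(2/3) = nQ / (1·√S) = 0.028 × 0.364 / (√0.002899) = 0.1893.
Try y = 0.214 m: A R^(2/3) = 0.09847 — short.
Try y = 0.35 m: A R^(2/3) = 0.2481 — over.
Try y = 0.304 m: A R^(2/3) = 0.1894 — close enough.

y_n = 0.304 m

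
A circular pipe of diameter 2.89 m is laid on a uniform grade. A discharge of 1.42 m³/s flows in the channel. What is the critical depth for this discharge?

At critical depth, Q² T / (g A³) = 1, i.e. A³/T = Q²/g = 1.42²/9.81 = 0.2055.
At y = 0.575 m: A³/T = 0.3453 — too large.
At y = 0.425 m: A³/T = 0.1053 — too small.
At y = 0.504 m: A³/T = 0.2059 — ≈ 0.2055.

y_c = 0.504 m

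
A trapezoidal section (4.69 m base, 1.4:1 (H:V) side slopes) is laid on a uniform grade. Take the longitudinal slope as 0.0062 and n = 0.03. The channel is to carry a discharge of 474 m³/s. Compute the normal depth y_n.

Manning's equation rearranged: A R^(2/3) = nQ / (1·√S) = 0.03 × 474 / (√0.0062) = 180.6.
Trying y = 7.34 m: A R^(2/3) = 261.3 — too large.
Trying y = 6.22 m: A R^(2/3) = 180.7 — matches.

y_n = 6.22 m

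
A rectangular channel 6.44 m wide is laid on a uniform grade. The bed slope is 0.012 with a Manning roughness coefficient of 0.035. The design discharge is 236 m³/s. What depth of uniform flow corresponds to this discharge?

y_n = 6.93 m

Manning's equation rearranged: A R^(2/3) = nQ / (1·√S) = 0.035 × 236 / (√0.012) = 75.4.
Trying y = 8.54 m: A R^(2/3) = 96.89 — over.
Trying y = 6.93 m: A R^(2/3) = 75.46 — close enough.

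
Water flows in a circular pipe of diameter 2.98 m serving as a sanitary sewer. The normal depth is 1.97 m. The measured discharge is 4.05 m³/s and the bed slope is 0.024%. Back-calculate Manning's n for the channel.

For a circular section of diameter D = 2.98 m at depth y = 1.97 m, the central angle is θ = 2 arccos(1 − 2y/D) = 3.798 rad. Then A = (D²/8)(θ − sin θ) = 4.893 m² and P = Dθ/2 = 5.658 m.
Hydraulic radius R = A/P = 4.893/5.658 = 0.8647 m.
Rearranging Manning's equation: n = (1/Q) A R^(2/3) S^(1/2) = (1/4.05) × 4.893 × 0.8647^(2/3) × √0.00024 = 0.017.

n = 0.017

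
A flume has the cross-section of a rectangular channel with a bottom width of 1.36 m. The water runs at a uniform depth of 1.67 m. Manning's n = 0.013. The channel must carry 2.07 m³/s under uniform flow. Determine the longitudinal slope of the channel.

S = 0.00037

Flow area A = b·y = 1.36 × 1.67 = 2.271 m². Wetted perimeter P = b + 2y = 1.36 + 2×1.67 = 4.7 m.
Hydraulic radius R = A/P = 2.271/4.7 = 0.4832 m.
From Manning's equation, S = [nQ / (1 A R^(2/3))]² = [0.013 × 2.07 / (1 × 2.271 × 0.4832^(2/3))]² = 0.00037.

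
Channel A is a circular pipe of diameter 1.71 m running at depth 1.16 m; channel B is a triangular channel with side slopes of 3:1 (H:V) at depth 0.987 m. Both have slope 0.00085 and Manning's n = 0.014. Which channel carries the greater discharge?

channel B

Channel A: For a circular section of diameter D = 1.71 m at depth y = 1.16 m, the central angle is θ = 2 arccos(1 − 2y/D) = 3.871 rad. Then A = (D²/8)(θ − sin θ) = 1.659 m² and P = Dθ/2 = 3.31 m. Hydraulic radius R = A/P = 1.659/3.31 = 0.5011 m. Q_A = (1/0.014)·1.659·0.5011^(2/3)·√0.00085 = 2.179 m³/s.
Channel B: For a triangular section with side slope z = 3: A = zy² = 3×0.987² = 2.923 m²; P = 2y√(1+z²) = 2×0.987×3.162 = 6.242 m. Hydraulic radius R = A/P = 2.923/6.242 = 0.4682 m. Q_B = (1/0.014)·2.923·0.4682^(2/3)·√0.00085 = 3.67 m³/s.
Q_A = 2.179 m³/s vs Q_B = 3.67 m³/s, so channel B carries more.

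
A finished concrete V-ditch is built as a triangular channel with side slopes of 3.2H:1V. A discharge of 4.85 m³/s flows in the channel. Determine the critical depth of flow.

y_c = 0.859 m

At critical depth, Q² T / (g A³) = 1, i.e. A³/T = Q²/g = 4.85²/9.81 = 2.398.
Try y = 0.684 m: A³/T = 0.7666 — short.
Try y = 0.859 m: A³/T = 2.395 — close enough.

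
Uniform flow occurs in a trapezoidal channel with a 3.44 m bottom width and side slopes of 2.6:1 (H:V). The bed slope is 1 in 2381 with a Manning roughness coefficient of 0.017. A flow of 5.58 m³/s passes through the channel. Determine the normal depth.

Manning's equation rearranged: A R^(2/3) = nQ / (1·√S) = 0.017 × 5.58 / (√0.00042) = 4.629.
At y = 0.758 m: A R^(2/3) = 2.704 — short.
At y = 1.26 m: A R^(2/3) = 7.347 — over.
At y = 1 m: A R^(2/3) = 4.626 — close enough.

y_n = 1 m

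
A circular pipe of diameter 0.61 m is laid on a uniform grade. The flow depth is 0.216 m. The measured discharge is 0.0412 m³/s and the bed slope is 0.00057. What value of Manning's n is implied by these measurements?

For a circular section of diameter D = 0.61 m at depth y = 0.216 m, the central angle is θ = 2 arccos(1 − 2y/D) = 2.549 rad. Then A = (D²/8)(θ − sin θ) = 0.09261 m² and P = Dθ/2 = 0.7776 m.
Hydraulic radius R = A/P = 0.09261/0.7776 = 0.1191 m.
Rearranging Manning's equation: n = (1/Q) A R^(2/3) S^(1/2) = (1/0.0412) × 0.09261 × 0.1191^(2/3) × √0.00057 = 0.013.

n = 0.013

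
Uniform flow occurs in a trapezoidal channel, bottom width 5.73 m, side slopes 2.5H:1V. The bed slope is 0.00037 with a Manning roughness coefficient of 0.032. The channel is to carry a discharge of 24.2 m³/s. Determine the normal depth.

y_n = 2.5 m

Manning's equation rearranged: A R^(2/3) = nQ / (1·√S) = 0.032 × 24.2 / (√0.00037) = 40.26.
At y = 3.19 m: A R^(2/3) = 67.26 — too large.
At y = 1.77 m: A R^(2/3) = 20.05 — too small.
At y = 2.5 m: A R^(2/3) = 40.29 — close enough.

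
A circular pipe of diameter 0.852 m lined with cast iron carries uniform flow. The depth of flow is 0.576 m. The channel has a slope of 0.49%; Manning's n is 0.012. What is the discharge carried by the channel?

Q = 0.948 m³/s

For a circular section of diameter D = 0.852 m at depth y = 0.576 m, the central angle is θ = 2 arccos(1 − 2y/D) = 3.861 rad. Then A = (D²/8)(θ − sin θ) = 0.4102 m² and P = Dθ/2 = 1.645 m.
Hydraulic radius R = A/P = 0.4102/1.645 = 0.2494 m.
Manning's equation: Q = (1/n) A R^(2/3) S^(1/2) = (1/0.012) × 0.4102 × 0.2494^(2/3) × 0.0049^(1/2) = 0.948 m³/s.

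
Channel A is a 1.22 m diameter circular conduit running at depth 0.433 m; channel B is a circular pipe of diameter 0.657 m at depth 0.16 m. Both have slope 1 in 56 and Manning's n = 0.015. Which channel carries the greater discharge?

channel A

Channel A: For a circular section of diameter D = 1.22 m at depth y = 0.433 m, the central angle is θ = 2 arccos(1 − 2y/D) = 2.553 rad. Then A = (D²/8)(θ − sin θ) = 0.3716 m² and P = Dθ/2 = 1.557 m. Hydraulic radius R = A/P = 0.3716/1.557 = 0.2386 m. Q_A = (1/0.015)·0.3716·0.2386^(2/3)·√0.01786 = 1.274 m³/s.
Channel B: For a circular section of diameter D = 0.657 m at depth y = 0.16 m, the central angle is θ = 2 arccos(1 − 2y/D) = 2.064 rad. Then A = (D²/8)(θ − sin θ) = 0.06387 m² and P = Dθ/2 = 0.6782 m. Hydraulic radius R = A/P = 0.06387/0.6782 = 0.09418 m. Q_B = (1/0.015)·0.06387·0.09418^(2/3)·√0.01786 = 0.1178 m³/s.
Q_A = 1.274 m³/s vs Q_B = 0.1178 m³/s, so channel A carries more.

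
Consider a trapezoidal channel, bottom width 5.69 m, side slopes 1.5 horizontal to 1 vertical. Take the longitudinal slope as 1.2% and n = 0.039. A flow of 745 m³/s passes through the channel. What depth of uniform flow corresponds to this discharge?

Manning's equation rearranged: A R^(2/3) = nQ / (1·√S) = 0.039 × 745 / (√0.012) = 265.2.
Try y = 5.59 m: A R^(2/3) = 165.3 — too small.
Try y = 6.95 m: A R^(2/3) = 265.1 — ≈ 265.2.

y_n = 6.95 m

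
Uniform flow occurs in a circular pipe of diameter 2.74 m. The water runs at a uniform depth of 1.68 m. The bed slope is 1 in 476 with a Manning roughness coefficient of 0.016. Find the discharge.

For a circular section of diameter D = 2.74 m at depth y = 1.68 m, the central angle is θ = 2 arccos(1 − 2y/D) = 3.598 rad. Then A = (D²/8)(θ − sin θ) = 3.79 m² and P = Dθ/2 = 4.929 m.
Hydraulic radius R = A/P = 3.79/4.929 = 0.7689 m.
Manning's equation: Q = (1/n) A R^(2/3) S^(1/2) = (1/0.016) × 3.79 × 0.7689^(2/3) × 0.002101^(1/2) = 9.11 m³/s.

Q = 9.11 m³/s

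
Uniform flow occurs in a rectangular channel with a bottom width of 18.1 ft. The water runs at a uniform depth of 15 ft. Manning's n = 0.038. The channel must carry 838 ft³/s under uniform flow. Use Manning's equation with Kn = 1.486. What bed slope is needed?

Flow area A = b·y = 18.1 × 15 = 271.5 ft². Wetted perimeter P = b + 2y = 18.1 + 2×15 = 48.1 ft.
Hydraulic radius R = A/P = 271.5/48.1 = 5.644 ft.
From Manning's equation, S = [nQ / (1.486 A R^(2/3))]² = [0.038 × 838 / (1.486 × 271.5 × 5.644^(2/3))]² = 0.00062.

S = 0.00062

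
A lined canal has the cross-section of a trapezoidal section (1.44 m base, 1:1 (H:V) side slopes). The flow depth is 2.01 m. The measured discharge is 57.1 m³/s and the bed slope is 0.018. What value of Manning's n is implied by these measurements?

With bottom width b = 1.44 m and side slope z = 1: A = (b + zy)y = (1.44 + 1×2.01)×2.01 = 6.934 m²; P = b + 2y√(1+z²) = 1.44 + 2×2.01×1.414 = 7.125 m.
Hydraulic radius R = A/P = 6.934/7.125 = 0.9732 m.
Rearranging Manning's equation: n = (1/Q) A R^(2/3) S^(1/2) = (1/57.1) × 6.934 × 0.9732^(2/3) × √0.018 = 0.016.

n = 0.016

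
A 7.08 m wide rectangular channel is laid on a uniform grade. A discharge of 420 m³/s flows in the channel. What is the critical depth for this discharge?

y_c = 7.11 m

For a rectangular channel, critical depth y_c = (q²/g)^(1/3) where q = Q/b = 420/7.08 = 59.32 m²/s.
So y_c = (59.32²/9.81)^(1/3) = 7.11 m.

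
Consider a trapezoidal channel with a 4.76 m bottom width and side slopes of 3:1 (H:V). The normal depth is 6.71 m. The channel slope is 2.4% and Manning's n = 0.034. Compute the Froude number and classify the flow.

supercritical

With bottom width b = 4.76 m and side slope z = 3: A = (b + zy)y = (4.76 + 3×6.71)×6.71 = 167 m²; P = b + 2y√(1+z²) = 4.76 + 2×6.71×3.162 = 47.2 m.
Hydraulic radius R = A/P = 167/47.2 = 3.539 m.
V = (1/n) R^(2/3) √S = (1/0.034) × 3.539^(2/3) × √0.024 = 10.58 m/s. Hydraulic depth D_h = A/T = 167/45.02 = 3.71 m.
Froude number Fr = V/√(g·D_h) = 10.58/√(9.81×3.71) = 1.75, which is greater than 1, so the flow is supercritical.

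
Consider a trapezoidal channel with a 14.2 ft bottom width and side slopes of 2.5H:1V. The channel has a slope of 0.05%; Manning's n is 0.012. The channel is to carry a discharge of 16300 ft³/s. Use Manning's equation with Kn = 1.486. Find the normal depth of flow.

Manning's equation rearranged: A R^(2/3) = nQ / (1.486·√S) = 0.012 × 16300 / (1.486 × √0.0005) = 5887.
At y = 13.8 ft: A R^(2/3) = 2596 — low.
At y = 19.6 ft: A R^(2/3) = 5881 — close enough.

y_n = 19.6 ft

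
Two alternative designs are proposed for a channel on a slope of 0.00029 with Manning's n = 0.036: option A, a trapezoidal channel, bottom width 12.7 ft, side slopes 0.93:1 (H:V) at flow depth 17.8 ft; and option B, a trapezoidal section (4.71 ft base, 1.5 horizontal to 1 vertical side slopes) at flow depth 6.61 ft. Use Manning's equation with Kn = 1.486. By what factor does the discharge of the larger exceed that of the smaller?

Channel A: With bottom width b = 12.7 ft and side slope z = 0.93: A = (b + zy)y = (12.7 + 0.93×17.8)×17.8 = 520.7 ft²; P = b + 2y√(1+z²) = 12.7 + 2×17.8×1.366 = 61.32 ft. Hydraulic radius R = A/P = 520.7/61.32 = 8.492 ft. Q_A = (1.486/0.036)·520.7·8.492^(2/3)·√0.00029 = 1524 ft³/s.
Channel B: With bottom width b = 4.71 ft and side slope z = 1.5: A = (b + zy)y = (4.71 + 1.5×6.61)×6.61 = 96.67 ft²; P = b + 2y√(1+z²) = 4.71 + 2×6.61×1.803 = 28.54 ft. Hydraulic radius R = A/P = 96.67/28.54 = 3.387 ft. Q_B = (1.486/0.036)·96.67·3.387^(2/3)·√0.00029 = 153.3 ft³/s.
The larger discharge is 1524 ft³/s and the smaller is 153.3 ft³/s; the ratio is 9.94.

9.94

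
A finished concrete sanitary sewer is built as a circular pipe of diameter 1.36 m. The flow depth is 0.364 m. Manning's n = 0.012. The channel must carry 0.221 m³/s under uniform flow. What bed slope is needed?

For a circular section of diameter D = 1.36 m at depth y = 0.364 m, the central angle is θ = 2 arccos(1 − 2y/D) = 2.175 rad. Then A = (D²/8)(θ − sin θ) = 0.3126 m² and P = Dθ/2 = 1.479 m.
Hydraulic radius R = A/P = 0.3126/1.479 = 0.2114 m.
From Manning's equation, S = [nQ / (1 A R^(2/3))]² = [0.012 × 0.221 / (1 × 0.3126 × 0.2114^(2/3))]² = 0.000572.

S = 0.000572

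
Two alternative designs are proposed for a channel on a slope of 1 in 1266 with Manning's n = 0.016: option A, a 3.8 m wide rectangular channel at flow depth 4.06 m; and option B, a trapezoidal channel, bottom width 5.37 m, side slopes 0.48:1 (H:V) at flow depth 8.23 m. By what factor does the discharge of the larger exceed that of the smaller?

9.18

Channel A: Flow area A = b·y = 3.8 × 4.06 = 15.43 m². Wetted perimeter P = b + 2y = 3.8 + 2×4.06 = 11.92 m. Hydraulic radius R = A/P = 15.43/11.92 = 1.294 m. Q_A = (1/0.016)·15.43·1.294^(2/3)·√0.0007899 = 32.19 m³/s.
Channel B: With bottom width b = 5.37 m and side slope z = 0.48: A = (b + zy)y = (5.37 + 0.48×8.23)×8.23 = 76.71 m²; P = b + 2y√(1+z²) = 5.37 + 2×8.23×1.109 = 23.63 m. Hydraulic radius R = A/P = 76.71/23.63 = 3.246 m. Q_B = (1/0.016)·76.71·3.246^(2/3)·√0.0007899 = 295.4 m³/s.
The larger discharge is 295.4 m³/s and the smaller is 32.19 m³/s; the ratio is 9.18.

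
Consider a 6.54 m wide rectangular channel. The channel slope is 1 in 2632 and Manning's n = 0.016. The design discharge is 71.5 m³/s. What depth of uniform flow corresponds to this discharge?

Manning's equation rearranged: A R^(2/3) = nQ / (1·√S) = 0.016 × 71.5 / (√0.0003799) = 58.69.
Try y = 6.33 m: A R^(2/3) = 69.09 — too large.
Try y = 5.55 m: A R^(2/3) = 58.72 — close enough.

y_n = 5.55 m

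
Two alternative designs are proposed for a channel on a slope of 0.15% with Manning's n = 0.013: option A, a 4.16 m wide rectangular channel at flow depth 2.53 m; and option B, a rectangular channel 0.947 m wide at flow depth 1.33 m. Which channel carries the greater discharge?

Channel A: Flow area A = b·y = 4.16 × 2.53 = 10.52 m². Wetted perimeter P = b + 2y = 4.16 + 2×2.53 = 9.22 m. Hydraulic radius R = A/P = 10.52/9.22 = 1.142 m. Q_A = (1/0.013)·10.52·1.142^(2/3)·√0.0015 = 34.25 m³/s.
Channel B: Flow area A = b·y = 0.947 × 1.33 = 1.26 m². Wetted perimeter P = b + 2y = 0.947 + 2×1.33 = 3.607 m. Hydraulic radius R = A/P = 1.26/3.607 = 0.3492 m. Q_B = (1/0.013)·1.26·0.3492^(2/3)·√0.0015 = 1.861 m³/s.
Q_A = 34.25 m³/s vs Q_B = 1.861 m³/s, so channel A carries more.

channel A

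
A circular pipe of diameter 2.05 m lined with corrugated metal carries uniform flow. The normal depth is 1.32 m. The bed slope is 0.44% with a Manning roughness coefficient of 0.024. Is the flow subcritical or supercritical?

subcritical

For a circular section of diameter D = 2.05 m at depth y = 1.32 m, the central angle is θ = 2 arccos(1 − 2y/D) = 3.725 rad. Then A = (D²/8)(θ − sin θ) = 2.247 m² and P = Dθ/2 = 3.819 m.
Hydraulic radius R = A/P = 2.247/3.819 = 0.5883 m.
V = (1/n) R^(2/3) √S = (1/0.024) × 0.5883^(2/3) × √0.0044 = 1.941 m/s. Hydraulic depth D_h = A/T = 2.247/1.963 = 1.144 m.
Froude number Fr = V/√(g·D_h) = 1.941/√(9.81×1.144) = 0.579, which is less than 1, so the flow is subcritical.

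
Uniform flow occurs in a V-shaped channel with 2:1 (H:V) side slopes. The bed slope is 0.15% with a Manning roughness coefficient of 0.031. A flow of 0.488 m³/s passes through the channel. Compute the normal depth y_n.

y_n = 0.663 m

Manning's equation rearranged: A R^(2/3) = nQ / (1·√S) = 0.031 × 0.488 / (√0.0015) = 0.3906.
At y = 0.456 m: A R^(2/3) = 0.1441 — low.
At y = 0.844 m: A R^(2/3) = 0.7441 — high.
At y = 0.663 m: A R^(2/3) = 0.3909 — close enough.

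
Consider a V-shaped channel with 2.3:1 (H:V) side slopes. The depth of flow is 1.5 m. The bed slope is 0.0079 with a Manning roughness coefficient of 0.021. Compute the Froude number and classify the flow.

supercritical

For a triangular section with side slope z = 2.3: A = zy² = 2.3×1.5² = 5.175 m²; P = 2y√(1+z²) = 2×1.5×2.508 = 7.524 m.
Hydraulic radius R = A/P = 5.175/7.524 = 0.6878 m.
V = (1/n) R^(2/3) √S = (1/0.021) × 0.6878^(2/3) × √0.0079 = 3.298 m/s. Hydraulic depth D_h = A/T = 5.175/6.9 = 0.75 m.
Froude number Fr = V/√(g·D_h) = 3.298/√(9.81×0.75) = 1.22, which is greater than 1, so the flow is supercritical.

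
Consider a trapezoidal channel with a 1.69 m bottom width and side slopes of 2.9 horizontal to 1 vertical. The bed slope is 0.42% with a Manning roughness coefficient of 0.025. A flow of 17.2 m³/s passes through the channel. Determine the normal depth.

y_n = 1.38 m

Manning's equation rearranged: A R^(2/3) = nQ / (1·√S) = 0.025 × 17.2 / (√0.0042) = 6.635.
At y = 0.982 m: A R^(2/3) = 3.091 — too small.
At y = 1.52 m: A R^(2/3) = 8.261 — too large.
At y = 1.38 m: A R^(2/3) = 6.618 — matches.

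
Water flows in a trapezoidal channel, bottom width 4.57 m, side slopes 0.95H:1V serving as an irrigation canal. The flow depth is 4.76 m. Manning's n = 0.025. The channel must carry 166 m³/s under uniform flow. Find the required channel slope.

With bottom width b = 4.57 m and side slope z = 0.95: A = (b + zy)y = (4.57 + 0.95×4.76)×4.76 = 43.28 m²; P = b + 2y√(1+z²) = 4.57 + 2×4.76×1.379 = 17.7 m.
Hydraulic radius R = A/P = 43.28/17.7 = 2.445 m.
From Manning's equation, S = [nQ / (1 A R^(2/3))]² = [0.025 × 166 / (1 × 43.28 × 2.445^(2/3))]² = 0.00279.

S = 0.00279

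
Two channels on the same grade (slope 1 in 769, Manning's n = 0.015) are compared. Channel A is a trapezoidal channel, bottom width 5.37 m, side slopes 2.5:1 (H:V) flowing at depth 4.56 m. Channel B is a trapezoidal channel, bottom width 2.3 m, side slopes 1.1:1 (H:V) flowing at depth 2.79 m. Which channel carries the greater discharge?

channel A

Channel A: With bottom width b = 5.37 m and side slope z = 2.5: A = (b + zy)y = (5.37 + 2.5×4.56)×4.56 = 76.47 m²; P = b + 2y√(1+z²) = 5.37 + 2×4.56×2.693 = 29.93 m. Hydraulic radius R = A/P = 76.47/29.93 = 2.555 m. Q_A = (1/0.015)·76.47·2.555^(2/3)·√0.0013 = 343.6 m³/s.
Channel B: With bottom width b = 2.3 m and side slope z = 1.1: A = (b + zy)y = (2.3 + 1.1×2.79)×2.79 = 14.98 m²; P = b + 2y√(1+z²) = 2.3 + 2×2.79×1.487 = 10.6 m. Hydraulic radius R = A/P = 14.98/10.6 = 1.414 m. Q_B = (1/0.015)·14.98·1.414^(2/3)·√0.0013 = 45.36 m³/s.
Q_A = 343.6 m³/s vs Q_B = 45.36 m³/s, so channel A carries more.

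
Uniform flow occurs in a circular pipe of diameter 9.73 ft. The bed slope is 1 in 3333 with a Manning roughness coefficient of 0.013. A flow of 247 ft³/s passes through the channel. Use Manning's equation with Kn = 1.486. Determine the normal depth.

y_n = 7.41 ft

Manning's equation rearranged: A R^(2/3) = nQ / (1.486·√S) = 0.013 × 247 / (1.486 × √0.0003) = 124.7.
Trying y = 8.1 ft: A R^(2/3) = 136.3 — too large.
Trying y = 5.72 ft: A R^(2/3) = 87.55 — too small.
Trying y = 7.41 ft: A R^(2/3) = 124.8 — ≈ 124.7.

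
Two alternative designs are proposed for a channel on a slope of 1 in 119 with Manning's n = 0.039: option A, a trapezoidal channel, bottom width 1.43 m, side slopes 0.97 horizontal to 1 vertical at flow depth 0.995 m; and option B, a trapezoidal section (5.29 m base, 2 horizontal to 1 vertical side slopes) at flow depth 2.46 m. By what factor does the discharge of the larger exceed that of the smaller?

20.5

Channel A: With bottom width b = 1.43 m and side slope z = 0.97: A = (b + zy)y = (1.43 + 0.97×0.995)×0.995 = 2.383 m²; P = b + 2y√(1+z²) = 1.43 + 2×0.995×1.393 = 4.202 m. Hydraulic radius R = A/P = 2.383/4.202 = 0.5671 m. Q_A = (1/0.039)·2.383·0.5671^(2/3)·√0.008403 = 3.838 m³/s.
Channel B: With bottom width b = 5.29 m and side slope z = 2: A = (b + zy)y = (5.29 + 2×2.46)×2.46 = 25.12 m²; P = b + 2y√(1+z²) = 5.29 + 2×2.46×2.236 = 16.29 m. Hydraulic radius R = A/P = 25.12/16.29 = 1.542 m. Q_B = (1/0.039)·25.12·1.542^(2/3)·√0.008403 = 78.79 m³/s.
The larger discharge is 78.79 m³/s and the smaller is 3.838 m³/s; the ratio is 20.5.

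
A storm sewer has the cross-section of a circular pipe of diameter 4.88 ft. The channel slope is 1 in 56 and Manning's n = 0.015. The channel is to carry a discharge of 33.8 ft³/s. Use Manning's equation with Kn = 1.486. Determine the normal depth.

y_n = 1.14 ft

Manning's equation rearranged: A R^(2/3) = nQ / (1.486·√S) = 0.015 × 33.8 / (1.486 × √0.01786) = 2.553.
Trying y = 0.8 ft: A R^(2/3) = 1.246 — too small.
Trying y = 1.25 ft: A R^(2/3) = 3.069 — too large.
Trying y = 1.14 ft: A R^(2/3) = 2.556 — ≈ 2.553.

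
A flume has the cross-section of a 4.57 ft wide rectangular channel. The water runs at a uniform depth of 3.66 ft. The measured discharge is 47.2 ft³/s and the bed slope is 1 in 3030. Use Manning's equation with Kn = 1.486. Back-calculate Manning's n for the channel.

Flow area A = b·y = 4.57 × 3.66 = 16.73 ft². Wetted perimeter P = b + 2y = 4.57 + 2×3.66 = 11.89 ft.
Hydraulic radius R = A/P = 16.73/11.89 = 1.407 ft.
Rearranging Manning's equation: n = (1.486/Q) A R^(2/3) S^(1/2) = (1.486/47.2) × 16.73 × 1.407^(2/3) × √0.00033 = 0.012.

n = 0.012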